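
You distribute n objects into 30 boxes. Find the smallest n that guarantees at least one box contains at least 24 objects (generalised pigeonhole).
n = (24 − 1)·30 + 1 = 691

By the generalised pigeonhole principle, to guarantee some box contains ≥ r objects we need more than (r − 1) · k objects total. Threshold: n = (r − 1) · k + 1. With r = 24 and k = 30: n = 23 · 30 + 1 = 690 + 1 = 691. For n = 690 = 23 · 30, we can put exactly 23 objects in every box, avoiding 24 in any single one — so 691 is tight.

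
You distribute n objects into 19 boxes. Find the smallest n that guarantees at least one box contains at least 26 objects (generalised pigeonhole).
n = (26 − 1)·19 + 1 = 476

By the generalised pigeonhole principle, to guarantee some box contains ≥ r objects we need more than (r − 1) · k objects total. Threshold: n = (r − 1) · k + 1. With r = 26 and k = 19: n = 25 · 19 + 1 = 475 + 1 = 476. For n = 475 = 25 · 19, we can put exactly 25 objects in every box, avoiding 26 in any single one — so 476 is tight.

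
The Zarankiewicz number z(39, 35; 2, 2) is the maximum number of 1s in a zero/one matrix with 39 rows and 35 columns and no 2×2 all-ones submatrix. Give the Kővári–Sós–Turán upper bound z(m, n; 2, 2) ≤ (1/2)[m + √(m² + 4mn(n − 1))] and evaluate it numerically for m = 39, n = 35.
z(39, 35; 2, 2) ≤ (1/2)[39 + √(39² + 4·39·35·34)] = (1/2)[39 + √187161] = 235.8105

Kővári–Sós–Turán: let r_1, ..., r_39 be the row sums and z = Σ r_i the total number of 1s. Each pair of columns can share at most one row with both entries 1 (else a 2×2 all-ones block appears), so Σ_i C(r_i, 2) ≤ C(35, 2) = 595. By convexity Σ_i C(r_i, 2) ≥ 39·C(z/39, 2) = z(z − 39)/(2·39), giving z² − 39z − 39·35·34 ≤ 0 and hence z ≤ (1/2)[39 + √(1521 + 4·46410)] = (1/2)[39 + √187161] ≈ (1/2)(39 + 432.6211) = 235.8105.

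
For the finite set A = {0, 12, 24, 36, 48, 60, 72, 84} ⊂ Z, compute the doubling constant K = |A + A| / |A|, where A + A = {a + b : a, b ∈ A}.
K = |A + A| / |A| = 15/8

Enumerate A + A = {a + b : a, b ∈ A}. With |A| = 8, there are |A|^2 = 64 ordered sum pairs; collecting distinct values, A + A = {0, 12, 24, 36, 48, 60, 72, 84, 96, 108, 120, 132, 144, 156, 168}, so |A + A| = 15. Thus K = 15/8. Here |A + A| = 2|A| − 1 = 15, the minimum possible — so K = 15/8 is minimal, which holds iff A is an arithmetic progression.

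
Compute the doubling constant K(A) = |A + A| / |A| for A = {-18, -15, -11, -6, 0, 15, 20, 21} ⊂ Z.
K = |A + A| / |A| = 33/8

Enumerate A + A = {a + b : a, b ∈ A}. With |A| = 8, there are |A|^2 = 64 ordered sum pairs; collecting distinct values, A + A = {-36, -33, -30, -29, -26, -24, -22, -21, -18, -17, -15, -12, -11, -6, -3, 0, 2, 3, 4, 5, 6, 9, 10, 14, 15, 20, 21, 30, 35, 36, 40, 41, 42}, so |A + A| = 33. Thus K = 33/8. For comparison, the minimum possible |A + A| over all 8-element sets is 2·8 − 1 = 15 (so min K = 15/8), attained only by arithmetic progressions.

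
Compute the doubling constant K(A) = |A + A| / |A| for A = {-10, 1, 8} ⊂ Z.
K = |A + A| / |A| = 6/3 = 2

Enumerate A + A = {a + b : a, b ∈ A}. With |A| = 3, there are |A|^2 = 9 ordered sum pairs; collecting distinct values, A + A = {-20, -9, -2, 2, 9, 16}, so |A + A| = 6. Thus K = 6/3 = 2. For comparison, the minimum possible |A + A| over all 3-element sets is 2·3 − 1 = 5 (so min K = 5/3), attained only by arithmetic progressions.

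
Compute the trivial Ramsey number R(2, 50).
R(2, 50) = 50

R(2, k) = k for all k ≥ 2: in a 2-colouring of K_k, either some edge is red (a red K_2) or all edges are blue (a blue K_k). And K_{49} coloured all-blue has no blue K_50, so R(2, 50) > 49. Hence R(2, 50) = 50.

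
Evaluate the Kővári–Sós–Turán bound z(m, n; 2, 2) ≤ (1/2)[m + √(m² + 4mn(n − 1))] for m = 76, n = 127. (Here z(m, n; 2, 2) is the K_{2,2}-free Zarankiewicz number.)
z(76, 127; 2, 2) ≤ (1/2)[76 + √(76² + 4·76·127·126)] = (1/2)[76 + √4870384] = 1141.4473

Kővári–Sós–Turán: let r_1, ..., r_76 be the row sums and z = Σ r_i the total number of 1s. Each pair of columns can share at most one row with both entries 1 (else a 2×2 all-ones block appears), so Σ_i C(r_i, 2) ≤ C(127, 2) = 8001. By convexity Σ_i C(r_i, 2) ≥ 76·C(z/76, 2) = z(z − 76)/(2·76), giving z² − 76z − 76·127·126 ≤ 0 and hence z ≤ (1/2)[76 + √(5776 + 4·1216152)] = (1/2)[76 + √4870384] ≈ (1/2)(76 + 2206.8947) = 1141.4473.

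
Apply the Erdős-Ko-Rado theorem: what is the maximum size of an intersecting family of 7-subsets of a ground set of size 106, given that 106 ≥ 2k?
max |F| = C(105, 6) = 1609344100

Erdős-Ko-Rado (1961): when n ≥ 2k, max |F| = C(n−1, k−1). The bound is attained by the star {A : i ∈ A} for any fixed i ∈ [n]. Here C(106−1, 7−1) = C(105, 6) = 1609344100.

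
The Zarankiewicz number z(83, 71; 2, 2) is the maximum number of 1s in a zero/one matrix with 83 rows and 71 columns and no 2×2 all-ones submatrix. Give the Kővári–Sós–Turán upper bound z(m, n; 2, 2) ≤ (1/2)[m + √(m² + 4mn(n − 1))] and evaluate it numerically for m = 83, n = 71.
z(83, 71; 2, 2) ≤ (1/2)[83 + √(83² + 4·83·71·70)] = (1/2)[83 + √1656929] = 685.1088

Kővári–Sós–Turán: let r_1, ..., r_83 be the row sums and z = Σ r_i the total number of 1s. Each pair of columns can share at most one row with both entries 1 (else a 2×2 all-ones block appears), so Σ_i C(r_i, 2) ≤ C(71, 2) = 2485. By convexity Σ_i C(r_i, 2) ≥ 83·C(z/83, 2) = z(z − 83)/(2·83), giving z² − 83z − 83·71·70 ≤ 0 and hence z ≤ (1/2)[83 + √(6889 + 4·412510)] = (1/2)[83 + √1656929] ≈ (1/2)(83 + 1287.2175) = 685.1088.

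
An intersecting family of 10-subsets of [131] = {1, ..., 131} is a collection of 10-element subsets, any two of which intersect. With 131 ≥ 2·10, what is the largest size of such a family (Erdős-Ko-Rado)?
max |F| = C(130, 9) = 22016633132000

The Erdős-Ko-Rado theorem states: for n ≥ 2k, an intersecting family of k-subsets of an n-element set has size at most C(n − 1, k − 1), with equality for 'star' families {A ⊆ [n] : |A| = k, i ∈ A} (fix an element i). For n = 131, k = 10: C(130, 9) = 22016633132000.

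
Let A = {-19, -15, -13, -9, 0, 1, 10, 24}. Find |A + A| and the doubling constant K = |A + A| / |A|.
K = |A + A| / |A| = 31/8

Enumerate A + A = {a + b : a, b ∈ A}. With |A| = 8, there are |A|^2 = 64 ordered sum pairs; collecting distinct values, A + A = {-38, -34, -32, -30, -28, -26, -24, -22, -19, -18, -15, -14, -13, -12, -9, -8, -5, -3, 0, 1, 2, 5, 9, 10, 11, 15, 20, 24, 25, 34, 48}, so |A + A| = 31. Thus K = 31/8. For comparison, the minimum possible |A + A| over all 8-element sets is 2·8 − 1 = 15 (so min K = 15/8), attained only by arithmetic progressions.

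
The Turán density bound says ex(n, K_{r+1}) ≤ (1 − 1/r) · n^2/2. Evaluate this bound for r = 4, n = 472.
Turán density bound = (3/4) · 472^2/2 = 83544

Turán's theorem: ex(n, K_{r+1}) is achieved by the complete r-partite Turán graph T(n, r) with parts as balanced as possible, and is at most (1 − 1/r) · n^2/2. For r = 4, n = 472: the density bound is (3/4) · 222784/2 = 83544. Since 4 ∣ 472, the Turán graph T(472, 4) has parts of equal size 118, and its edge count e(T(472, 4)) = 83544 attains the density bound exactly.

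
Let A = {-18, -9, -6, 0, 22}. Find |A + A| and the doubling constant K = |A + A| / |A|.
K = |A + A| / |A| = 14/5

Enumerate A + A = {a + b : a, b ∈ A}. With |A| = 5, there are |A|^2 = 25 ordered sum pairs; collecting distinct values, A + A = {-36, -27, -24, -18, -15, -12, -9, -6, 0, 4, 13, 16, 22, 44}, so |A + A| = 14. Thus K = 14/5. For comparison, the minimum possible |A + A| over all 5-element sets is 2·5 − 1 = 9 (so min K = 9/5), attained only by arithmetic progressions.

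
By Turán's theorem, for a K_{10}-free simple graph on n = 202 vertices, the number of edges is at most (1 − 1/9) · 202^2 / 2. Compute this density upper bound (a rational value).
Turán density bound = (8/9) · 202^2/2 = 163216/9 ≈ 18135.1111

Turán's theorem: ex(n, K_{r+1}) is achieved by the complete r-partite Turán graph T(n, r) with parts as balanced as possible, and is at most (1 − 1/r) · n^2/2. For r = 9, n = 202: the density bound is (8/9) · 40804/2 = 163216/9 ≈ 18135.1111. The integer-valued extremum is e(T(202, 9)) = 18134, which is strictly less than the density bound 163216/9 since 9 ∤ 202 (the parts of T(202, 9) cannot all be equal).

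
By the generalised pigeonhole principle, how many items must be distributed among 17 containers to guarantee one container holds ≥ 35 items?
n = (35 − 1)·17 + 1 = 579

By the generalised pigeonhole principle, to guarantee some box contains ≥ r objects we need more than (r − 1) · k objects total. Threshold: n = (r − 1) · k + 1. With r = 35 and k = 17: n = 34 · 17 + 1 = 578 + 1 = 579. For n = 578 = 34 · 17, we can put exactly 34 objects in every box, avoiding 35 in any single one — so 579 is tight.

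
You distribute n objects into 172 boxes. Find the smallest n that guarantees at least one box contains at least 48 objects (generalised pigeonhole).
n = (48 − 1)·172 + 1 = 8085

By the generalised pigeonhole principle, to guarantee some box contains ≥ r objects we need more than (r − 1) · k objects total. Threshold: n = (r − 1) · k + 1. With r = 48 and k = 172: n = 47 · 172 + 1 = 8084 + 1 = 8085. For n = 8084 = 47 · 172, we can put exactly 47 objects in every box, avoiding 48 in any single one — so 8085 is tight.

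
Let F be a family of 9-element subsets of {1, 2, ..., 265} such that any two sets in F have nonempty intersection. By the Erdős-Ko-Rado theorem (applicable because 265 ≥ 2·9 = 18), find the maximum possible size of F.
max |F| = C(264, 8) = 525783425977953

The Erdős-Ko-Rado theorem states: for n ≥ 2k, an intersecting family of k-subsets of an n-element set has size at most C(n − 1, k − 1), with equality for 'star' families {A ⊆ [n] : |A| = k, i ∈ A} (fix an element i). For n = 265, k = 9: C(264, 8) = 525783425977953.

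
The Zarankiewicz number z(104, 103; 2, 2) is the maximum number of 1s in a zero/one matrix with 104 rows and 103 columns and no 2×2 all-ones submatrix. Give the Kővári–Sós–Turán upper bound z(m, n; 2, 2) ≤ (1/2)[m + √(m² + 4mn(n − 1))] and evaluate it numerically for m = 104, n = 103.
z(104, 103; 2, 2) ≤ (1/2)[104 + √(104² + 4·104·103·102)] = (1/2)[104 + √4381312] = 1098.5792

Kővári–Sós–Turán: let r_1, ..., r_104 be the row sums and z = Σ r_i the total number of 1s. Each pair of columns can share at most one row with both entries 1 (else a 2×2 all-ones block appears), so Σ_i C(r_i, 2) ≤ C(103, 2) = 5253. By convexity Σ_i C(r_i, 2) ≥ 104·C(z/104, 2) = z(z − 104)/(2·104), giving z² − 104z − 104·103·102 ≤ 0 and hence z ≤ (1/2)[104 + √(10816 + 4·1092624)] = (1/2)[104 + √4381312] ≈ (1/2)(104 + 2093.1584) = 1098.5792.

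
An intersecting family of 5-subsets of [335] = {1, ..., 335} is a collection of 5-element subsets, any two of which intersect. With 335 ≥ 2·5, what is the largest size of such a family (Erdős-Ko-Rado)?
max |F| = C(334, 4) = 509267001

The Erdős-Ko-Rado theorem states: for n ≥ 2k, an intersecting family of k-subsets of an n-element set has size at most C(n − 1, k − 1), with equality for 'star' families {A ⊆ [n] : |A| = k, i ∈ A} (fix an element i). For n = 335, k = 5: C(334, 4) = 509267001.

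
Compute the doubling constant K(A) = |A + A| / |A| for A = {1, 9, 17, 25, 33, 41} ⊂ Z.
K = |A + A| / |A| = 11/6

Enumerate A + A = {a + b : a, b ∈ A}. With |A| = 6, there are |A|^2 = 36 ordered sum pairs; collecting distinct values, A + A = {2, 10, 18, 26, 34, 42, 50, 58, 66, 74, 82}, so |A + A| = 11. Thus K = 11/6. Here |A + A| = 2|A| − 1 = 11, the minimum possible — so K = 11/6 is minimal, which holds iff A is an arithmetic progression.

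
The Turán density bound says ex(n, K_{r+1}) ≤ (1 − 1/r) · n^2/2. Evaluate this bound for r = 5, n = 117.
Turán density bound = (4/5) · 117^2/2 = 27378/5 ≈ 5475.6

Turán's theorem: ex(n, K_{r+1}) is achieved by the complete r-partite Turán graph T(n, r) with parts as balanced as possible, and is at most (1 − 1/r) · n^2/2. For r = 5, n = 117: the density bound is (4/5) · 13689/2 = 27378/5 ≈ 5475.6. The integer-valued extremum is e(T(117, 5)) = 5475, which is strictly less than the density bound 27378/5 since 5 ∤ 117 (the parts of T(117, 5) cannot all be equal).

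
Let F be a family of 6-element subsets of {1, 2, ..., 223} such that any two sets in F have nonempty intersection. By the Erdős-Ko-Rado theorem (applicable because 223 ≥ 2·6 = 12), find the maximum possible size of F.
max |F| = C(222, 5) = 4294249674

Erdős-Ko-Rado (1961): when n ≥ 2k, max |F| = C(n−1, k−1). The bound is attained by the star {A : i ∈ A} for any fixed i ∈ [n]. Here C(223−1, 6−1) = C(222, 5) = 4294249674.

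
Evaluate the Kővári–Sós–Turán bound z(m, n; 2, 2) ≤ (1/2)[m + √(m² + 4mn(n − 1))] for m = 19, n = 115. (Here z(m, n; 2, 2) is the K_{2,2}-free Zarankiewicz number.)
z(19, 115; 2, 2) ≤ (1/2)[19 + √(19² + 4·19·115·114)] = (1/2)[19 + √996721] = 508.6796

Kővári–Sós–Turán: let r_1, ..., r_19 be the row sums and z = Σ r_i the total number of 1s. Each pair of columns can share at most one row with both entries 1 (else a 2×2 all-ones block appears), so Σ_i C(r_i, 2) ≤ C(115, 2) = 6555. By convexity Σ_i C(r_i, 2) ≥ 19·C(z/19, 2) = z(z − 19)/(2·19), giving z² − 19z − 19·115·114 ≤ 0 and hence z ≤ (1/2)[19 + √(361 + 4·249090)] = (1/2)[19 + √996721] ≈ (1/2)(19 + 998.3592) = 508.6796.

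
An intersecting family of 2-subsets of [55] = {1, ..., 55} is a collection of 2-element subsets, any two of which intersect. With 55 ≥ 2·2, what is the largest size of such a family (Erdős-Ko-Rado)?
max |F| = C(54, 1) = 54

Erdős-Ko-Rado (1961): when n ≥ 2k, max |F| = C(n−1, k−1). The bound is attained by the star {A : i ∈ A} for any fixed i ∈ [n]. Here C(55−1, 2−1) = C(54, 1) = 54.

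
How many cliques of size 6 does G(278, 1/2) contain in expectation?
E[# K_6] = C(278, 6) · (1/2)^C(6, 2) = 607221379765 / 2^15 ≈ 18530925.896149

For each 6-subset S of vertices (there are C(278, 6) = 607221379765 such S), let X_S = 1 if S induces a K_6 (all C(6, 2) = 15 edges present). Then P(X_S = 1) = (1/2)^15 = 1/32768. By linearity of expectation, E[# K_6] = C(278, 6) · (1/2)^15 = 607221379765 / 32768 ≈ 18530925.896149.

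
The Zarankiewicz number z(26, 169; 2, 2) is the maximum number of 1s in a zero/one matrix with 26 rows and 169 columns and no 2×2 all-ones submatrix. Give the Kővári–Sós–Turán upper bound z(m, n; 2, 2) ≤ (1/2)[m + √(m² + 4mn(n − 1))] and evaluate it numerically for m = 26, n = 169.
z(26, 169; 2, 2) ≤ (1/2)[26 + √(26² + 4·26·169·168)] = (1/2)[26 + √2953444] = 872.2793

Kővári–Sós–Turán: let r_1, ..., r_26 be the row sums and z = Σ r_i the total number of 1s. Each pair of columns can share at most one row with both entries 1 (else a 2×2 all-ones block appears), so Σ_i C(r_i, 2) ≤ C(169, 2) = 14196. By convexity Σ_i C(r_i, 2) ≥ 26·C(z/26, 2) = z(z − 26)/(2·26), giving z² − 26z − 26·169·168 ≤ 0 and hence z ≤ (1/2)[26 + √(676 + 4·738192)] = (1/2)[26 + √2953444] ≈ (1/2)(26 + 1718.5587) = 872.2793.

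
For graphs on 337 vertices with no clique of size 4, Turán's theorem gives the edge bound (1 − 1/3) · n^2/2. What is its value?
Turán density bound = (2/3) · 337^2/2 = 113569/3 ≈ 37856.3333

Turán's theorem: ex(n, K_{r+1}) is achieved by the complete r-partite Turán graph T(n, r) with parts as balanced as possible, and is at most (1 − 1/r) · n^2/2. For r = 3, n = 337: the density bound is (2/3) · 113569/2 = 113569/3 ≈ 37856.3333. The integer-valued extremum is e(T(337, 3)) = 37856, which is strictly less than the density bound 113569/3 since 3 ∤ 337 (the parts of T(337, 3) cannot all be equal).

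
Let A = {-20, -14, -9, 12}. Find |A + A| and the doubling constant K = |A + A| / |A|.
K = |A + A| / |A| = 10/4 = 5/2

Enumerate A + A = {a + b : a, b ∈ A}. With |A| = 4, there are |A|^2 = 16 ordered sum pairs; collecting distinct values, A + A = {-40, -34, -29, -28, -23, -18, -8, -2, 3, 24}, so |A + A| = 10. Thus K = 10/4 = 5/2. For comparison, the minimum possible |A + A| over all 4-element sets is 2·4 − 1 = 7 (so min K = 7/4), attained only by arithmetic progressions.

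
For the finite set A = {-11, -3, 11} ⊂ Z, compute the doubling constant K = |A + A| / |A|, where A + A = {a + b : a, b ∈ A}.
K = |A + A| / |A| = 6/3 = 2

Enumerate A + A = {a + b : a, b ∈ A}. With |A| = 3, there are |A|^2 = 9 ordered sum pairs; collecting distinct values, A + A = {-22, -14, -6, 0, 8, 22}, so |A + A| = 6. Thus K = 6/3 = 2. For comparison, the minimum possible |A + A| over all 3-element sets is 2·3 − 1 = 5 (so min K = 5/3), attained only by arithmetic progressions.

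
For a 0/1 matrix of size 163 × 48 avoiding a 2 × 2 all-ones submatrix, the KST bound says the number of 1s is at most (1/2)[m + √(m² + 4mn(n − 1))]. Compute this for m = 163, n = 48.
z(163, 48; 2, 2) ≤ (1/2)[163 + √(163² + 4·163·48·47)] = (1/2)[163 + √1497481] = 693.358

Kővári–Sós–Turán: let r_1, ..., r_163 be the row sums and z = Σ r_i the total number of 1s. Each pair of columns can share at most one row with both entries 1 (else a 2×2 all-ones block appears), so Σ_i C(r_i, 2) ≤ C(48, 2) = 1128. By convexity Σ_i C(r_i, 2) ≥ 163·C(z/163, 2) = z(z − 163)/(2·163), giving z² − 163z − 163·48·47 ≤ 0 and hence z ≤ (1/2)[163 + √(26569 + 4·367728)] = (1/2)[163 + √1497481] ≈ (1/2)(163 + 1223.7161) = 693.358.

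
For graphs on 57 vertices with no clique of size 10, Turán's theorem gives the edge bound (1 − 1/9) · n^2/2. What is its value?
Turán density bound = (8/9) · 57^2/2 = 1444

Turán's theorem: ex(n, K_{r+1}) is achieved by the complete r-partite Turán graph T(n, r) with parts as balanced as possible, and is at most (1 − 1/r) · n^2/2. For r = 9, n = 57: the density bound is (8/9) · 3249/2 = 1444. The integer-valued extremum is e(T(57, 9)) = 1443, which is strictly less than the density bound 1444 since 9 ∤ 57 (the parts of T(57, 9) cannot all be equal).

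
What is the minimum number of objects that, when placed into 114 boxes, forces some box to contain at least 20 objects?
n = (20 − 1)·114 + 1 = 2167

By the generalised pigeonhole principle, to guarantee some box contains ≥ r objects we need more than (r − 1) · k objects total. Threshold: n = (r − 1) · k + 1. With r = 20 and k = 114: n = 19 · 114 + 1 = 2166 + 1 = 2167. For n = 2166 = 19 · 114, we can put exactly 19 objects in every box, avoiding 20 in any single one — so 2167 is tight.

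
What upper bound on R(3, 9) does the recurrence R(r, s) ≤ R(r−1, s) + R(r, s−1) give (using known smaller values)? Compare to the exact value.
R(3, 9) ≤ R(2, 9) + R(3, 8) = 9 + 28 = 37; exact value R(3, 9) = 36.

The Erdős–Szekeres recurrence R(r, s) ≤ R(r−1, s) + R(r, s−1) applied to (r, s) = (3, 9) gives
  R(3, 9) ≤ R(2, 9) + R(3, 8) = 9 + 28 = 37.
(Recall R(2, k) = k and R is symmetric.) The recurrence is not tight here (it gives 37, but the exact value is R(3, 9) = 36); the tight upper bound requires a sharper argument than the simple recurrence, combined with a lower-bound construction on K_{35}.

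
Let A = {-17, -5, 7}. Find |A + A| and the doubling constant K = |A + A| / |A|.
K = |A + A| / |A| = 5/3

Enumerate A + A = {a + b : a, b ∈ A}. With |A| = 3, there are |A|^2 = 9 ordered sum pairs; collecting distinct values, A + A = {-34, -22, -10, 2, 14}, so |A + A| = 5. Thus K = 5/3. Here |A + A| = 2|A| − 1 = 5, the minimum possible — so K = 5/3 is minimal, which holds iff A is an arithmetic progression.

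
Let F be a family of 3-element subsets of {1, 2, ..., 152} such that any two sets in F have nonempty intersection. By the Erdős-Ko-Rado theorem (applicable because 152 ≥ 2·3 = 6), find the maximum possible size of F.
max |F| = C(151, 2) = 11325

The Erdős-Ko-Rado theorem states: for n ≥ 2k, an intersecting family of k-subsets of an n-element set has size at most C(n − 1, k − 1), with equality for 'star' families {A ⊆ [n] : |A| = k, i ∈ A} (fix an element i). For n = 152, k = 3: C(151, 2) = 11325.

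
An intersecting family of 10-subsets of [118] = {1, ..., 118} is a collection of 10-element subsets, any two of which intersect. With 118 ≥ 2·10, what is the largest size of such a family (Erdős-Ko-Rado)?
max |F| = C(117, 9) = 8258898672310

Erdős-Ko-Rado (1961): when n ≥ 2k, max |F| = C(n−1, k−1). The bound is attained by the star {A : i ∈ A} for any fixed i ∈ [n]. Here C(118−1, 10−1) = C(117, 9) = 8258898672310.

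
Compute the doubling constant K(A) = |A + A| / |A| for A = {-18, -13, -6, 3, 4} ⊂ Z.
K = |A + A| / |A| = 15/5 = 3

Enumerate A + A = {a + b : a, b ∈ A}. With |A| = 5, there are |A|^2 = 25 ordered sum pairs; collecting distinct values, A + A = {-36, -31, -26, -24, -19, -15, -14, -12, -10, -9, -3, -2, 6, 7, 8}, so |A + A| = 15. Thus K = 15/5 = 3. For comparison, the minimum possible |A + A| over all 5-element sets is 2·5 − 1 = 9 (so min K = 9/5), attained only by arithmetic progressions.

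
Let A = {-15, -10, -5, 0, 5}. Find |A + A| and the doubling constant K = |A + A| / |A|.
K = |A + A| / |A| = 9/5

Enumerate A + A = {a + b : a, b ∈ A}. With |A| = 5, there are |A|^2 = 25 ordered sum pairs; collecting distinct values, A + A = {-30, -25, -20, -15, -10, -5, 0, 5, 10}, so |A + A| = 9. Thus K = 9/5. Here |A + A| = 2|A| − 1 = 9, the minimum possible — so K = 9/5 is minimal, which holds iff A is an arithmetic progression.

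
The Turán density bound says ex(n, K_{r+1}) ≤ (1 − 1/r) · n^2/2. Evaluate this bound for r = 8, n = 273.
Turán density bound = (7/8) · 273^2/2 = 521703/16 ≈ 32606.4375

Turán's theorem: ex(n, K_{r+1}) is achieved by the complete r-partite Turán graph T(n, r) with parts as balanced as possible, and is at most (1 − 1/r) · n^2/2. For r = 8, n = 273: the density bound is (7/8) · 74529/2 = 521703/16 ≈ 32606.4375. The integer-valued extremum is e(T(273, 8)) = 32606, which is strictly less than the density bound 521703/16 since 8 ∤ 273 (the parts of T(273, 8) cannot all be equal).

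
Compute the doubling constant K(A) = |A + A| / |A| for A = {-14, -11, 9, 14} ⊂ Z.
K = |A + A| / |A| = 10/4 = 5/2

Enumerate A + A = {a + b : a, b ∈ A}. With |A| = 4, there are |A|^2 = 16 ordered sum pairs; collecting distinct values, A + A = {-28, -25, -22, -5, -2, 0, 3, 18, 23, 28}, so |A + A| = 10. Thus K = 10/4 = 5/2. For comparison, the minimum possible |A + A| over all 4-element sets is 2·4 − 1 = 7 (so min K = 7/4), attained only by arithmetic progressions.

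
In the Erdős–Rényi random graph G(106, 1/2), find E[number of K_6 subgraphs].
E[# K_6] = C(106, 6) · (1/2)^C(6, 2) = 1705904746 / 2^15 = 852952373/16384 ≈ 52060.081360

For each 6-subset S of vertices (there are C(106, 6) = 1705904746 such S), let X_S = 1 if S induces a K_6 (all C(6, 2) = 15 edges present). Then P(X_S = 1) = (1/2)^15 = 1/32768. By linearity of expectation, E[# K_6] = C(106, 6) · (1/2)^15 = 1705904746 / 32768 = 852952373/16384 ≈ 52060.081360.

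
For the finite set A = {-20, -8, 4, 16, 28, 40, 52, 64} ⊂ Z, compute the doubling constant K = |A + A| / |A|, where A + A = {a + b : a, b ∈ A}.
K = |A + A| / |A| = 15/8

Enumerate A + A = {a + b : a, b ∈ A}. With |A| = 8, there are |A|^2 = 64 ordered sum pairs; collecting distinct values, A + A = {-40, -28, -16, -4, 8, 20, 32, 44, 56, 68, 80, 92, 104, 116, 128}, so |A + A| = 15. Thus K = 15/8. Here |A + A| = 2|A| − 1 = 15, the minimum possible — so K = 15/8 is minimal, which holds iff A is an arithmetic progression.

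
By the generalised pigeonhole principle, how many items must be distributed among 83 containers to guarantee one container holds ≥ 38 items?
n = (38 − 1)·83 + 1 = 3072

By the generalised pigeonhole principle, to guarantee some box contains ≥ r objects we need more than (r − 1) · k objects total. Threshold: n = (r − 1) · k + 1. With r = 38 and k = 83: n = 37 · 83 + 1 = 3071 + 1 = 3072. For n = 3071 = 37 · 83, we can put exactly 37 objects in every box, avoiding 38 in any single one — so 3072 is tight.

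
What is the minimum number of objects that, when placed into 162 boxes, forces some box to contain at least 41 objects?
n = (41 − 1)·162 + 1 = 6481

By the generalised pigeonhole principle, to guarantee some box contains ≥ r objects we need more than (r − 1) · k objects total. Threshold: n = (r − 1) · k + 1. With r = 41 and k = 162: n = 40 · 162 + 1 = 6480 + 1 = 6481. For n = 6480 = 40 · 162, we can put exactly 40 objects in every box, avoiding 41 in any single one — so 6481 is tight.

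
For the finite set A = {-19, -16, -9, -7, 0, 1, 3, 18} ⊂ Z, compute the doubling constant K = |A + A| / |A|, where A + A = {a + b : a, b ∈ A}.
K = |A + A| / |A| = 31/8

Enumerate A + A = {a + b : a, b ∈ A}. With |A| = 8, there are |A|^2 = 64 ordered sum pairs; collecting distinct values, A + A = {-38, -35, -32, -28, -26, -25, -23, -19, -18, -16, -15, -14, -13, -9, -8, -7, -6, -4, -1, 0, 1, 2, 3, 4, 6, 9, 11, 18, 19, 21, 36}, so |A + A| = 31. Thus K = 31/8. For comparison, the minimum possible |A + A| over all 8-element sets is 2·8 − 1 = 15 (so min K = 15/8), attained only by arithmetic progressions.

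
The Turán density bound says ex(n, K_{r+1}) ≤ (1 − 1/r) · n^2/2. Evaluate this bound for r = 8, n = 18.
Turán density bound = (7/8) · 18^2/2 = 567/4 ≈ 141.75

Turán's theorem: ex(n, K_{r+1}) is achieved by the complete r-partite Turán graph T(n, r) with parts as balanced as possible, and is at most (1 − 1/r) · n^2/2. For r = 8, n = 18: the density bound is (7/8) · 324/2 = 567/4 ≈ 141.75. The integer-valued extremum is e(T(18, 8)) = 141, which is strictly less than the density bound 567/4 since 8 ∤ 18 (the parts of T(18, 8) cannot all be equal).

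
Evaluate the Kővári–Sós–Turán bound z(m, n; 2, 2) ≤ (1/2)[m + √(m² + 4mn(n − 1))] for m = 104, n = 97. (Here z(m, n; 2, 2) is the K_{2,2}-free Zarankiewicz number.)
z(104, 97; 2, 2) ≤ (1/2)[104 + √(104² + 4·104·97·96)] = (1/2)[104 + √3884608] = 1037.4704

Kővári–Sós–Turán: let r_1, ..., r_104 be the row sums and z = Σ r_i the total number of 1s. Each pair of columns can share at most one row with both entries 1 (else a 2×2 all-ones block appears), so Σ_i C(r_i, 2) ≤ C(97, 2) = 4656. By convexity Σ_i C(r_i, 2) ≥ 104·C(z/104, 2) = z(z − 104)/(2·104), giving z² − 104z − 104·97·96 ≤ 0 and hence z ≤ (1/2)[104 + √(10816 + 4·968448)] = (1/2)[104 + √3884608] ≈ (1/2)(104 + 1970.9409) = 1037.4704.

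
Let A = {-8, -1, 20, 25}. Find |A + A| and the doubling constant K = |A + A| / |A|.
K = |A + A| / |A| = 10/4 = 5/2

Enumerate A + A = {a + b : a, b ∈ A}. With |A| = 4, there are |A|^2 = 16 ordered sum pairs; collecting distinct values, A + A = {-16, -9, -2, 12, 17, 19, 24, 40, 45, 50}, so |A + A| = 10. Thus K = 10/4 = 5/2. For comparison, the minimum possible |A + A| over all 4-element sets is 2·4 − 1 = 7 (so min K = 7/4), attained only by arithmetic progressions.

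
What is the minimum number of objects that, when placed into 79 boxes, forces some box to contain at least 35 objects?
n = (35 − 1)·79 + 1 = 2687

By the generalised pigeonhole principle, to guarantee some box contains ≥ r objects we need more than (r − 1) · k objects total. Threshold: n = (r − 1) · k + 1. With r = 35 and k = 79: n = 34 · 79 + 1 = 2686 + 1 = 2687. For n = 2686 = 34 · 79, we can put exactly 34 objects in every box, avoiding 35 in any single one — so 2687 is tight.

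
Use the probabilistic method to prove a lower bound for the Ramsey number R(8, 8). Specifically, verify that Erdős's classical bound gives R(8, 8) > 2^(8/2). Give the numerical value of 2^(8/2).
2^(8/2) = 16; so R(8, 8) > 16

Colour each edge of K_n uniformly at random with red/blue. The expected number of monochromatic K_8 is C(n, 8) · 2 · 2^(−C(8,2)). If C(n, 8) · 2^(1 − C(8,2)) < 1, then with positive probability no monochromatic K_8 exists, so R(8, 8) > n. The standard estimate C(n, 8) ≤ n^8/8! shows this inequality holds whenever n ≤ 2^(8/2) (since 8! · 2^(C(8,2) − 1) > 2^(8^2/2) ≥ n^8). Hence R(8, 8) > 2^(8/2) = 16.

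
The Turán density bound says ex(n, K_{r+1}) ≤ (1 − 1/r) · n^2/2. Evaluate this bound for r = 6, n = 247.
Turán density bound = (5/6) · 247^2/2 = 305045/12 ≈ 25420.4167

Turán's theorem: ex(n, K_{r+1}) is achieved by the complete r-partite Turán graph T(n, r) with parts as balanced as possible, and is at most (1 − 1/r) · n^2/2. For r = 6, n = 247: the density bound is (5/6) · 61009/2 = 305045/12 ≈ 25420.4167. The integer-valued extremum is e(T(247, 6)) = 25420, which is strictly less than the density bound 305045/12 since 6 ∤ 247 (the parts of T(247, 6) cannot all be equal).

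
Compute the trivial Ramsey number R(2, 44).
R(2, 44) = 44

R(2, k) = k for all k ≥ 2: in a 2-colouring of K_k, either some edge is red (a red K_2) or all edges are blue (a blue K_k). And K_{43} coloured all-blue has no blue K_44, so R(2, 44) > 43. Hence R(2, 44) = 44.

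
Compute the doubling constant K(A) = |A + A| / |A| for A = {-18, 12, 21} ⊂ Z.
K = |A + A| / |A| = 6/3 = 2

Enumerate A + A = {a + b : a, b ∈ A}. With |A| = 3, there are |A|^2 = 9 ordered sum pairs; collecting distinct values, A + A = {-36, -6, 3, 24, 33, 42}, so |A + A| = 6. Thus K = 6/3 = 2. For comparison, the minimum possible |A + A| over all 3-element sets is 2·3 − 1 = 5 (so min K = 5/3), attained only by arithmetic progressions.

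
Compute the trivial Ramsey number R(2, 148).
R(2, 148) = 148

R(2, k) = k for all k ≥ 2: in a 2-colouring of K_k, either some edge is red (a red K_2) or all edges are blue (a blue K_k). And K_{147} coloured all-blue has no blue K_148, so R(2, 148) > 147. Hence R(2, 148) = 148.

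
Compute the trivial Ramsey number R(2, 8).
R(2, 8) = 8

R(2, k) = k for all k ≥ 2: in a 2-colouring of K_k, either some edge is red (a red K_2) or all edges are blue (a blue K_k). And K_{7} coloured all-blue has no blue K_8, so R(2, 8) > 7. Hence R(2, 8) = 8.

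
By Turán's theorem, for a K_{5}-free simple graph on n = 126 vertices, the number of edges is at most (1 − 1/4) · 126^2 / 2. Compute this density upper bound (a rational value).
Turán density bound = (3/4) · 126^2/2 = 11907/2 ≈ 5953.5

Turán's theorem: ex(n, K_{r+1}) is achieved by the complete r-partite Turán graph T(n, r) with parts as balanced as possible, and is at most (1 − 1/r) · n^2/2. For r = 4, n = 126: the density bound is (3/4) · 15876/2 = 11907/2 ≈ 5953.5. The integer-valued extremum is e(T(126, 4)) = 5953, which is strictly less than the density bound 11907/2 since 4 ∤ 126 (the parts of T(126, 4) cannot all be equal).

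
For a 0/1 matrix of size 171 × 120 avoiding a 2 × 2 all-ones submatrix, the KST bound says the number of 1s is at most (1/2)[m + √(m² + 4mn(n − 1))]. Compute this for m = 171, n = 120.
z(171, 120; 2, 2) ≤ (1/2)[171 + √(171² + 4·171·120·119)] = (1/2)[171 + √9796761] = 1650.4889

Kővári–Sós–Turán: let r_1, ..., r_171 be the row sums and z = Σ r_i the total number of 1s. Each pair of columns can share at most one row with both entries 1 (else a 2×2 all-ones block appears), so Σ_i C(r_i, 2) ≤ C(120, 2) = 7140. By convexity Σ_i C(r_i, 2) ≥ 171·C(z/171, 2) = z(z − 171)/(2·171), giving z² − 171z − 171·120·119 ≤ 0 and hence z ≤ (1/2)[171 + √(29241 + 4·2441880)] = (1/2)[171 + √9796761] ≈ (1/2)(171 + 3129.9778) = 1650.4889.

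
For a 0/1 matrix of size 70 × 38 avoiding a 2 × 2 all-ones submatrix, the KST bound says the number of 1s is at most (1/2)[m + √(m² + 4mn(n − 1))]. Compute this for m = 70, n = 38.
z(70, 38; 2, 2) ≤ (1/2)[70 + √(70² + 4·70·38·37)] = (1/2)[70 + √398580] = 350.666

Kővári–Sós–Turán: let r_1, ..., r_70 be the row sums and z = Σ r_i the total number of 1s. Each pair of columns can share at most one row with both entries 1 (else a 2×2 all-ones block appears), so Σ_i C(r_i, 2) ≤ C(38, 2) = 703. By convexity Σ_i C(r_i, 2) ≥ 70·C(z/70, 2) = z(z − 70)/(2·70), giving z² − 70z − 70·38·37 ≤ 0 and hence z ≤ (1/2)[70 + √(4900 + 4·98420)] = (1/2)[70 + √398580] ≈ (1/2)(70 + 631.3319) = 350.666.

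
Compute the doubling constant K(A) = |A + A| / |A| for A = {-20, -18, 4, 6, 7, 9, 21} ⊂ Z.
K = |A + A| / |A| = 25/7

Enumerate A + A = {a + b : a, b ∈ A}. With |A| = 7, there are |A|^2 = 49 ordered sum pairs; collecting distinct values, A + A = {-40, -38, -36, -16, -14, -13, -12, -11, -9, 1, 3, 8, 10, 11, 12, 13, 14, 15, 16, 18, 25, 27, 28, 30, 42}, so |A + A| = 25. Thus K = 25/7. For comparison, the minimum possible |A + A| over all 7-element sets is 2·7 − 1 = 13 (so min K = 13/7), attained only by arithmetic progressions.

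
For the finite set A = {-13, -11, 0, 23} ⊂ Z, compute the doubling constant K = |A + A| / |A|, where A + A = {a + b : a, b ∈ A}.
K = |A + A| / |A| = 10/4 = 5/2

Enumerate A + A = {a + b : a, b ∈ A}. With |A| = 4, there are |A|^2 = 16 ordered sum pairs; collecting distinct values, A + A = {-26, -24, -22, -13, -11, 0, 10, 12, 23, 46}, so |A + A| = 10. Thus K = 10/4 = 5/2. For comparison, the minimum possible |A + A| over all 4-element sets is 2·4 − 1 = 7 (so min K = 7/4), attained only by arithmetic progressions.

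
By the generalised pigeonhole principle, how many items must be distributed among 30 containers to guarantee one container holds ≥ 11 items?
n = (11 − 1)·30 + 1 = 301

By the generalised pigeonhole principle, to guarantee some box contains ≥ r objects we need more than (r − 1) · k objects total. Threshold: n = (r − 1) · k + 1. With r = 11 and k = 30: n = 10 · 30 + 1 = 300 + 1 = 301. For n = 300 = 10 · 30, we can put exactly 10 objects in every box, avoiding 11 in any single one — so 301 is tight.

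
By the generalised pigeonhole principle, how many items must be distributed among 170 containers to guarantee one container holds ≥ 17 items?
n = (17 − 1)·170 + 1 = 2721

By the generalised pigeonhole principle, to guarantee some box contains ≥ r objects we need more than (r − 1) · k objects total. Threshold: n = (r − 1) · k + 1. With r = 17 and k = 170: n = 16 · 170 + 1 = 2720 + 1 = 2721. For n = 2720 = 16 · 170, we can put exactly 16 objects in every box, avoiding 17 in any single one — so 2721 is tight.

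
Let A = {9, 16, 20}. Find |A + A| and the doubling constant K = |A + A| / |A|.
K = |A + A| / |A| = 6/3 = 2

Enumerate A + A = {a + b : a, b ∈ A}. With |A| = 3, there are |A|^2 = 9 ordered sum pairs; collecting distinct values, A + A = {18, 25, 29, 32, 36, 40}, so |A + A| = 6. Thus K = 6/3 = 2. For comparison, the minimum possible |A + A| over all 3-element sets is 2·3 − 1 = 5 (so min K = 5/3), attained only by arithmetic progressions.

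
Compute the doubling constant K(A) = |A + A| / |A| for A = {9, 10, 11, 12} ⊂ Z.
K = |A + A| / |A| = 7/4

Enumerate A + A = {a + b : a, b ∈ A}. With |A| = 4, there are |A|^2 = 16 ordered sum pairs; collecting distinct values, A + A = {18, 19, 20, 21, 22, 23, 24}, so |A + A| = 7. Thus K = 7/4. Here |A + A| = 2|A| − 1 = 7, the minimum possible — so K = 7/4 is minimal, which holds iff A is an arithmetic progression.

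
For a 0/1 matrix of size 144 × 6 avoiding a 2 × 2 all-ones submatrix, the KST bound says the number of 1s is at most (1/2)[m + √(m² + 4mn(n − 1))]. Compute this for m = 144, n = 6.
z(144, 6; 2, 2) ≤ (1/2)[144 + √(144² + 4·144·6·5)] = (1/2)[144 + √38016] = 169.4885

Kővári–Sós–Turán: let r_1, ..., r_144 be the row sums and z = Σ r_i the total number of 1s. Each pair of columns can share at most one row with both entries 1 (else a 2×2 all-ones block appears), so Σ_i C(r_i, 2) ≤ C(6, 2) = 15. By convexity Σ_i C(r_i, 2) ≥ 144·C(z/144, 2) = z(z − 144)/(2·144), giving z² − 144z − 144·6·5 ≤ 0 and hence z ≤ (1/2)[144 + √(20736 + 4·4320)] = (1/2)[144 + √38016] ≈ (1/2)(144 + 194.9769) = 169.4885.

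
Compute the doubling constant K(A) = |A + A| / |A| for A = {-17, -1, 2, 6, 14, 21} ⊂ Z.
K = |A + A| / |A| = 19/6

Enumerate A + A = {a + b : a, b ∈ A}. With |A| = 6, there are |A|^2 = 36 ordered sum pairs; collecting distinct values, A + A = {-34, -18, -15, -11, -3, -2, 1, 4, 5, 8, 12, 13, 16, 20, 23, 27, 28, 35, 42}, so |A + A| = 19. Thus K = 19/6. For comparison, the minimum possible |A + A| over all 6-element sets is 2·6 − 1 = 11 (so min K = 11/6), attained only by arithmetic progressions.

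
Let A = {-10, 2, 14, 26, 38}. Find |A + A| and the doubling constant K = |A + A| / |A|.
K = |A + A| / |A| = 9/5

Enumerate A + A = {a + b : a, b ∈ A}. With |A| = 5, there are |A|^2 = 25 ordered sum pairs; collecting distinct values, A + A = {-20, -8, 4, 16, 28, 40, 52, 64, 76}, so |A + A| = 9. Thus K = 9/5. Here |A + A| = 2|A| − 1 = 9, the minimum possible — so K = 9/5 is minimal, which holds iff A is an arithmetic progression.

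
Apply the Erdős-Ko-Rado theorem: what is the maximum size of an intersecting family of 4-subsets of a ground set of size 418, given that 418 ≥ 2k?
max |F| = C(417, 3) = 11998480

The Erdős-Ko-Rado theorem states: for n ≥ 2k, an intersecting family of k-subsets of an n-element set has size at most C(n − 1, k − 1), with equality for 'star' families {A ⊆ [n] : |A| = k, i ∈ A} (fix an element i). For n = 418, k = 4: C(417, 3) = 11998480.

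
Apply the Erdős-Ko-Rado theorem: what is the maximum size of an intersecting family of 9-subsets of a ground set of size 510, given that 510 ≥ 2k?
max |F| = C(509, 8) = 105733610925708909

The Erdős-Ko-Rado theorem states: for n ≥ 2k, an intersecting family of k-subsets of an n-element set has size at most C(n − 1, k − 1), with equality for 'star' families {A ⊆ [n] : |A| = k, i ∈ A} (fix an element i). For n = 510, k = 9: C(509, 8) = 105733610925708909.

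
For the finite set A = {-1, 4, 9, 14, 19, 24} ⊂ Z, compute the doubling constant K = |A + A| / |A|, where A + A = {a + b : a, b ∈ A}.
K = |A + A| / |A| = 11/6

Enumerate A + A = {a + b : a, b ∈ A}. With |A| = 6, there are |A|^2 = 36 ordered sum pairs; collecting distinct values, A + A = {-2, 3, 8, 13, 18, 23, 28, 33, 38, 43, 48}, so |A + A| = 11. Thus K = 11/6. Here |A + A| = 2|A| − 1 = 11, the minimum possible — so K = 11/6 is minimal, which holds iff A is an arithmetic progression.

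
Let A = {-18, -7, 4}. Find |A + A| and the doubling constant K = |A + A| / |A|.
K = |A + A| / |A| = 5/3

Enumerate A + A = {a + b : a, b ∈ A}. With |A| = 3, there are |A|^2 = 9 ordered sum pairs; collecting distinct values, A + A = {-36, -25, -14, -3, 8}, so |A + A| = 5. Thus K = 5/3. Here |A + A| = 2|A| − 1 = 5, the minimum possible — so K = 5/3 is minimal, which holds iff A is an arithmetic progression.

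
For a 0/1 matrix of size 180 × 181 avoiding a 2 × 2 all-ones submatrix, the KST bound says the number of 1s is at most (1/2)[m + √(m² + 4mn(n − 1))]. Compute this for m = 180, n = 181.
z(180, 181; 2, 2) ≤ (1/2)[180 + √(180² + 4·180·181·180)] = (1/2)[180 + √23490000] = 2513.3242

Kővári–Sós–Turán: let r_1, ..., r_180 be the row sums and z = Σ r_i the total number of 1s. Each pair of columns can share at most one row with both entries 1 (else a 2×2 all-ones block appears), so Σ_i C(r_i, 2) ≤ C(181, 2) = 16290. By convexity Σ_i C(r_i, 2) ≥ 180·C(z/180, 2) = z(z − 180)/(2·180), giving z² − 180z − 180·181·180 ≤ 0 and hence z ≤ (1/2)[180 + √(32400 + 4·5864400)] = (1/2)[180 + √23490000] ≈ (1/2)(180 + 4846.6483) = 2513.3242.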